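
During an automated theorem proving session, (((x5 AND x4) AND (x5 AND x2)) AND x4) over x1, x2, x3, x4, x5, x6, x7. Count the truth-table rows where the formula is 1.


Formula: (((x5 AND x4) AND (x5 AND x2)) AND x4) over 7 vars (128 rows)
Evaluate each row (x1, x2, x3, x4, x5, x6, x7 as bits, MSB first):
  row 0 [0000000]: (((0 AND 0) AND (0 AND 0)) AND 0) -> 0
  row 1 [0000001]: (((0 AND 0) AND (0 AND 0)) AND 0) -> 0
  row 2 [0000010]: (((0 AND 0) AND (0 AND 0)) AND 0) -> 0
  row 3 [0000011]: (((0 AND 0) AND (0 AND 0)) AND 0) -> 0
  row 4 [0000100]: (((1 AND 0) AND (1 AND 0)) AND 0) -> 0
  (every remaining row is evaluated the same way; all 128 results are listed next)
Full result column, 8 rows per line (x1,x2,x3,x4 fixed per line; x5,x6,x7 runs 000..111 left to right):
  rows 0-7 [x1,x2,x3,x4=0000]: 00000000  (ones: 0)
  rows 8-15 [x1,x2,x3,x4=0001]: 00000000  (ones: 0)
  rows 16-23 [x1,x2,x3,x4=0010]: 00000000  (ones: 0)
  rows 24-31 [x1,x2,x3,x4=0011]: 00000000  (ones: 0)
  rows 32-39 [x1,x2,x3,x4=0100]: 00000000  (ones: 0)
  rows 40-47 [x1,x2,x3,x4=0101]: 00001111  (ones: 4)
  rows 48-55 [x1,x2,x3,x4=0110]: 00000000  (ones: 0)
  rows 56-63 [x1,x2,x3,x4=0111]: 00001111  (ones: 4)
  rows 64-71 [x1,x2,x3,x4=1000]: 00000000  (ones: 0)
  rows 72-79 [x1,x2,x3,x4=1001]: 00000000  (ones: 0)
  rows 80-87 [x1,x2,x3,x4=1010]: 00000000  (ones: 0)
  rows 88-95 [x1,x2,x3,x4=1011]: 00000000  (ones: 0)
  rows 96-103 [x1,x2,x3,x4=1100]: 00000000  (ones: 0)
  rows 104-111 [x1,x2,x3,x4=1101]: 00001111  (ones: 4)
  rows 112-119 [x1,x2,x3,x4=1110]: 00000000  (ones: 0)
  rows 120-127 [x1,x2,x3,x4=1111]: 00001111  (ones: 4)
Count of 1-rows = 0+0+0+0+0+4+0+4+0+0+0+0+0+4+0+4 = 16

16


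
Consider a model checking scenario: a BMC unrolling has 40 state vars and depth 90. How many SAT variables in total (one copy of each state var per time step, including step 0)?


BMC unrolls to depth k, creating one copy of each state var for steps 0..k.
Step count = 90 + 1 = 91 (steps 0 through 90)
Vars per step = 40
Total = 40 * 91 = 3640

3640


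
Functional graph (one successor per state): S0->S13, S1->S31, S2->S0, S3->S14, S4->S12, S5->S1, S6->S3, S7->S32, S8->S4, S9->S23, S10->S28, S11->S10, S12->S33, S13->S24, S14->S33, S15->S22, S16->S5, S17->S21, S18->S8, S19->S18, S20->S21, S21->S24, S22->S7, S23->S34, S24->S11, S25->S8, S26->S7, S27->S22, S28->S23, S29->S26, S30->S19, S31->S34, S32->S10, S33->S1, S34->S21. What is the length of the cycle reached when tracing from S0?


Trace from S0 until a state repeats:
  S0 -> S13 -> S24 -> S11 -> S10 -> S28 -> S23 -> S34 -> S21 -> S24
S24 first seen at step 2, revisited at step 9.
Cycle length = 9 - 2 = 7

7


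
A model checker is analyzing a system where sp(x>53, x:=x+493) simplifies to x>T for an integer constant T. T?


Formula: sp(P, x:=E) = exists old_x. (x = E[old_x/x]) AND P[old_x/x] (old_x is the value of x before the assignment; eliminate old_x by solving x = E[old_x/x] for old_x)
Step 1: Precondition P: x>53, i.e. old_x > 53
Step 2: Assignment gives x = old_x + 493, so old_x = x - 493
Step 3: Substitute into P: x - 493 > 53
Step 4: Simplify: x > 53+493 = 546

546


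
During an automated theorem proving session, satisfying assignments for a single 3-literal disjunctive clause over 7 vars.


Step 1: Total=2^7=128
Step 2: Unsat when all 3 false: 2^4=16
Step 3: Sat=128-16=112

112


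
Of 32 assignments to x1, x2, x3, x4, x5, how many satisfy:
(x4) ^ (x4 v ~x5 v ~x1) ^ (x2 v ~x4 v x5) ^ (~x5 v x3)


CNF with 4 clauses over 5 vars (32 assignments).
An assignment satisfies CNF iff every clause has >=1 true literal.
Check each row (bits = x1,x2,x3,x4,x5; clause T/F shown):
  row 0 [00000]: clauses=FTTT -> 0
  row 1 [00001]: clauses=FTTF -> 0
  row 2 [00010]: clauses=TTFT -> 0
  row 3 [00011]: clauses=TTTF -> 0
  row 4 [00100]: clauses=FTTT -> 0
  row 5 [00101]: clauses=FTTT -> 0
  row 6 [00110]: clauses=TTFT -> 0
  row 7 [00111]: clauses=TTTT -> 1
  row 8 [01000]: clauses=FTTT -> 0
  row 9 [01001]: clauses=FTTF -> 0
  row 10 [01010]: clauses=TTTT -> 1
  row 11 [01011]: clauses=TTTF -> 0
  row 12 [01100]: clauses=FTTT -> 0
  row 13 [01101]: clauses=FTTT -> 0
  row 14 [01110]: clauses=TTTT -> 1
  row 15 [01111]: clauses=TTTT -> 1
  row 16 [10000]: clauses=FTTT -> 0
  row 17 [10001]: clauses=FFTF -> 0
  row 18 [10010]: clauses=TTFT -> 0
  row 19 [10011]: clauses=TTTF -> 0
  row 20 [10100]: clauses=FTTT -> 0
  row 21 [10101]: clauses=FFTT -> 0
  row 22 [10110]: clauses=TTFT -> 0
  row 23 [10111]: clauses=TTTT -> 1
  row 24 [11000]: clauses=FTTT -> 0
  row 25 [11001]: clauses=FFTF -> 0
  row 26 [11010]: clauses=TTTT -> 1
  row 27 [11011]: clauses=TTTF -> 0
  row 28 [11100]: clauses=FTTT -> 0
  row 29 [11101]: clauses=FFTT -> 0
  row 30 [11110]: clauses=TTTT -> 1
  row 31 [11111]: clauses=TTTT -> 1
Full result column, 8 rows per line (x1,x2 fixed per line; x3,x4,x5 runs 000..111 left to right):
  rows 0-7 [x1,x2=00]: 00000001  (ones: 1)
  rows 8-15 [x1,x2=01]: 00100011  (ones: 3)
  rows 16-23 [x1,x2=10]: 00000001  (ones: 1)
  rows 24-31 [x1,x2=11]: 00100011  (ones: 3)
Satisfying assignments = 1+3+1+3 = 8

8


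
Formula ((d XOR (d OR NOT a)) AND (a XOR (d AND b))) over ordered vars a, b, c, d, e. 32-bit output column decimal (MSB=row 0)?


Formula: ((d XOR (d OR NOT a)) AND (a XOR (d AND b))) over a, b, c, d, e (32 rows)
Evaluate each row (bits = a,b,c,d,e, MSB first):
  row 0 [00000]: ((0 XOR (0 OR NOT 0)) AND (0 XOR (0 AND 0))) -> 0
  row 1 [00001]: ((0 XOR (0 OR NOT 0)) AND (0 XOR (0 AND 0))) -> 0
  row 2 [00010]: ((1 XOR (1 OR NOT 0)) AND (0 XOR (1 AND 0))) -> 0
  row 3 [00011]: ((1 XOR (1 OR NOT 0)) AND (0 XOR (1 AND 0))) -> 0
  row 4 [00100]: ((0 XOR (0 OR NOT 0)) AND (0 XOR (0 AND 0))) -> 0
  row 5 [00101]: ((0 XOR (0 OR NOT 0)) AND (0 XOR (0 AND 0))) -> 0
  row 6 [00110]: ((1 XOR (1 OR NOT 0)) AND (0 XOR (1 AND 0))) -> 0
  row 7 [00111]: ((1 XOR (1 OR NOT 0)) AND (0 XOR (1 AND 0))) -> 0
  row 8 [01000]: ((0 XOR (0 OR NOT 0)) AND (0 XOR (0 AND 1))) -> 0
  row 9 [01001]: ((0 XOR (0 OR NOT 0)) AND (0 XOR (0 AND 1))) -> 0
  row 10 [01010]: ((1 XOR (1 OR NOT 0)) AND (0 XOR (1 AND 1))) -> 0
  row 11 [01011]: ((1 XOR (1 OR NOT 0)) AND (0 XOR (1 AND 1))) -> 0
  row 12 [01100]: ((0 XOR (0 OR NOT 0)) AND (0 XOR (0 AND 1))) -> 0
  row 13 [01101]: ((0 XOR (0 OR NOT 0)) AND (0 XOR (0 AND 1))) -> 0
  row 14 [01110]: ((1 XOR (1 OR NOT 0)) AND (0 XOR (1 AND 1))) -> 0
  row 15 [01111]: ((1 XOR (1 OR NOT 0)) AND (0 XOR (1 AND 1))) -> 0
  row 16 [10000]: ((0 XOR (0 OR NOT 1)) AND (1 XOR (0 AND 0))) -> 0
  row 17 [10001]: ((0 XOR (0 OR NOT 1)) AND (1 XOR (0 AND 0))) -> 0
  row 18 [10010]: ((1 XOR (1 OR NOT 1)) AND (1 XOR (1 AND 0))) -> 0
  row 19 [10011]: ((1 XOR (1 OR NOT 1)) AND (1 XOR (1 AND 0))) -> 0
  row 20 [10100]: ((0 XOR (0 OR NOT 1)) AND (1 XOR (0 AND 0))) -> 0
  row 21 [10101]: ((0 XOR (0 OR NOT 1)) AND (1 XOR (0 AND 0))) -> 0
  row 22 [10110]: ((1 XOR (1 OR NOT 1)) AND (1 XOR (1 AND 0))) -> 0
  row 23 [10111]: ((1 XOR (1 OR NOT 1)) AND (1 XOR (1 AND 0))) -> 0
  row 24 [11000]: ((0 XOR (0 OR NOT 1)) AND (1 XOR (0 AND 1))) -> 0
  row 25 [11001]: ((0 XOR (0 OR NOT 1)) AND (1 XOR (0 AND 1))) -> 0
  row 26 [11010]: ((1 XOR (1 OR NOT 1)) AND (1 XOR (1 AND 1))) -> 0
  row 27 [11011]: ((1 XOR (1 OR NOT 1)) AND (1 XOR (1 AND 1))) -> 0
  row 28 [11100]: ((0 XOR (0 OR NOT 1)) AND (1 XOR (0 AND 1))) -> 0
  row 29 [11101]: ((0 XOR (0 OR NOT 1)) AND (1 XOR (0 AND 1))) -> 0
  row 30 [11110]: ((1 XOR (1 OR NOT 1)) AND (1 XOR (1 AND 1))) -> 0
  row 31 [11111]: ((1 XOR (1 OR NOT 1)) AND (1 XOR (1 AND 1))) -> 0
Full result column, 4 rows per line (a,b,c fixed per line; d,e runs 00..11 left to right):
  rows 0-3 [a,b,c=000]: 0000  = hex 0
  rows 4-7 [a,b,c=001]: 0000  = hex 0
  rows 8-11 [a,b,c=010]: 0000  = hex 0
  rows 12-15 [a,b,c=011]: 0000  = hex 0
  rows 16-19 [a,b,c=100]: 0000  = hex 0
  rows 20-23 [a,b,c=101]: 0000  = hex 0
  rows 24-27 [a,b,c=110]: 0000  = hex 0
  rows 28-31 [a,b,c=111]: 0000  = hex 0
Output column (row 0 .. row 31) = 00000000000000000000000000000000
Output column grouped in 4s = 0000 0000 0000 0000 0000 0000 0000 0000 = 0x00000000
Convert to decimal digit by digit (value = value*16 + digit):
  0 -> 0
  0*16 + 0 = 0
  0*16 + 0 = 0
  0*16 + 0 = 0
  0*16 + 0 = 0
  0*16 + 0 = 0
  0*16 + 0 = 0
  0*16 + 0 = 0
Decimal = 0

0


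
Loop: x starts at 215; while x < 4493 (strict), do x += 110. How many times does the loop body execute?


Step 1: x goes from 215 toward 4493 by 110; the body runs while x<4493, so iterations = ceil((bound-start)/step)
Step 2: Distance=4278
Step 3: ceil(4278/110)=39

39


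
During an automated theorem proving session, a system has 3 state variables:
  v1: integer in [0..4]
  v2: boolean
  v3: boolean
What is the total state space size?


State space = product of domain sizes of all variables.
Domain sizes:
  v1 (integer in [0..4]): 5
  v2 (boolean): 2
  v3 (boolean): 2
Product = 5 * 2 * 2 = 20

20


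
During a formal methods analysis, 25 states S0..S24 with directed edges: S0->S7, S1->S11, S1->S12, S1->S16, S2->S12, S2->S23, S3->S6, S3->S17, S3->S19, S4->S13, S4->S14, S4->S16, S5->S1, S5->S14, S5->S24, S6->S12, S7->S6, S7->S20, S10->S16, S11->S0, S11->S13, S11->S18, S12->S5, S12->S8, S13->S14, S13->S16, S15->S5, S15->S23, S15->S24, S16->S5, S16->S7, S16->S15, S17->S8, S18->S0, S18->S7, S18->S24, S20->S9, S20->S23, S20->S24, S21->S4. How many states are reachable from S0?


BFS from S0:
  layer 0: {S0}
  layer 1: {S7}
  layer 2: {S6, S20}
  layer 3: {S9, S12, S23, S24}
  layer 4: {S5, S8}
  layer 5: {S1, S14}
  layer 6: {S11, S16}
  layer 7: {S13, S15, S18}
Reachable set: {S0, S1, S5, S6, S7, S8, S9, S11, S12, S13, S14, S15, S16, S18, S20, S23, S24}
Count = 17

17


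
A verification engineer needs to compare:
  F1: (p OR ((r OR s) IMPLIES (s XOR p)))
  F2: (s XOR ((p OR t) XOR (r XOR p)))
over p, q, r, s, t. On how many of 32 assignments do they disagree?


F1 = (p OR ((r OR s) IMPLIES (s XOR p)))
F2 = (s XOR ((p OR t) XOR (r XOR p)))
Evaluate both on each of 32 rows (bits = p,q,r,s,t):
  row 0 [00000]: F1=1 F2=0 (differ) -> 1
  row 1 [00001]: F1=1 F2=1 -> 0
  row 2 [00010]: F1=1 F2=1 -> 0
  row 3 [00011]: F1=1 F2=0 (differ) -> 1
  row 4 [00100]: F1=0 F2=1 (differ) -> 1
  row 5 [00101]: F1=0 F2=0 -> 0
  row 6 [00110]: F1=1 F2=0 (differ) -> 1
  row 7 [00111]: F1=1 F2=1 -> 0
  row 8 [01000]: F1=1 F2=0 (differ) -> 1
  row 9 [01001]: F1=1 F2=1 -> 0
  row 10 [01010]: F1=1 F2=1 -> 0
  row 11 [01011]: F1=1 F2=0 (differ) -> 1
  row 12 [01100]: F1=0 F2=1 (differ) -> 1
  row 13 [01101]: F1=0 F2=0 -> 0
  row 14 [01110]: F1=1 F2=0 (differ) -> 1
  row 15 [01111]: F1=1 F2=1 -> 0
  row 16 [10000]: F1=1 F2=0 (differ) -> 1
  row 17 [10001]: F1=1 F2=0 (differ) -> 1
  row 18 [10010]: F1=1 F2=1 -> 0
  row 19 [10011]: F1=1 F2=1 -> 0
  row 20 [10100]: F1=1 F2=1 -> 0
  row 21 [10101]: F1=1 F2=1 -> 0
  row 22 [10110]: F1=1 F2=0 (differ) -> 1
  row 23 [10111]: F1=1 F2=0 (differ) -> 1
  row 24 [11000]: F1=1 F2=0 (differ) -> 1
  row 25 [11001]: F1=1 F2=0 (differ) -> 1
  row 26 [11010]: F1=1 F2=1 -> 0
  row 27 [11011]: F1=1 F2=1 -> 0
  row 28 [11100]: F1=1 F2=1 -> 0
  row 29 [11101]: F1=1 F2=1 -> 0
  row 30 [11110]: F1=1 F2=0 (differ) -> 1
  row 31 [11111]: F1=1 F2=0 (differ) -> 1
Full result column, 8 rows per line (p,q fixed per line; r,s,t runs 000..111 left to right):
  rows 0-7 [p,q=00]: 10011010  (ones: 4)
  rows 8-15 [p,q=01]: 10011010  (ones: 4)
  rows 16-23 [p,q=10]: 11000011  (ones: 4)
  rows 24-31 [p,q=11]: 11000011  (ones: 4)
Disagreements = 4+4+4+4 = 16

16


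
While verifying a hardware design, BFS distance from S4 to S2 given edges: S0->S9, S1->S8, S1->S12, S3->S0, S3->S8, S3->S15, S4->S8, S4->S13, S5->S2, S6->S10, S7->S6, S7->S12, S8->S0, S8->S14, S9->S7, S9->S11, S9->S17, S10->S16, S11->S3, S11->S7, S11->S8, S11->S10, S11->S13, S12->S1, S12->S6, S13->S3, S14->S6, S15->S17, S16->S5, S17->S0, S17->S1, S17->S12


BFS layer-by-layer from S4:
  dist 0: {S4}
  dist 1: {S8, S13}
  dist 2: {S0, S3, S14}
  dist 3: {S6, S9, S15}
  dist 4: {S7, S10, S11, S17}
  dist 5: {S1, S12, S16}
  dist 6: {S5}
  dist 7: {S2}
  -> S2 reached at distance 7
Shortest path length = 7

7


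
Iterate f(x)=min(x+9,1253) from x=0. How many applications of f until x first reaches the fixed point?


Step 1: x=0, cap=1253, increment=9
Step 2: x grows by 9 each step until capped at 1253; fixed point is x=1253
Step 3: iterations = ceil(1253/9) = 140

140


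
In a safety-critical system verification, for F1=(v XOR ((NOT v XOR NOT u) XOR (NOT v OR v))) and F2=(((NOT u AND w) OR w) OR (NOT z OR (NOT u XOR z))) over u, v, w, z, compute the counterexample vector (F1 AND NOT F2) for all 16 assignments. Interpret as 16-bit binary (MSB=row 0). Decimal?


F1 = (v XOR ((NOT v XOR NOT u) XOR (NOT v OR v)))
F2 = (((NOT u AND w) OR w) OR (NOT z OR (NOT u XOR z)))
Counterexample to F1=>F2 is where F1=1 and F2=0.
Evaluate each row (bits = u,v,w,z, MSB first):
  row 0 [0000]: F1=1 F2=1 -> F1&~F2 -> 0
  row 1 [0001]: F1=1 F2=0 -> F1&~F2 -> 1
  row 2 [0010]: F1=1 F2=1 -> F1&~F2 -> 0
  row 3 [0011]: F1=1 F2=1 -> F1&~F2 -> 0
  row 4 [0100]: F1=1 F2=1 -> F1&~F2 -> 0
  row 5 [0101]: F1=1 F2=0 -> F1&~F2 -> 1
  row 6 [0110]: F1=1 F2=1 -> F1&~F2 -> 0
  row 7 [0111]: F1=1 F2=1 -> F1&~F2 -> 0
  row 8 [1000]: F1=0 F2=1 -> F1&~F2 -> 0
  row 9 [1001]: F1=0 F2=1 -> F1&~F2 -> 0
  row 10 [1010]: F1=0 F2=1 -> F1&~F2 -> 0
  row 11 [1011]: F1=0 F2=1 -> F1&~F2 -> 0
  row 12 [1100]: F1=0 F2=1 -> F1&~F2 -> 0
  row 13 [1101]: F1=0 F2=1 -> F1&~F2 -> 0
  row 14 [1110]: F1=0 F2=1 -> F1&~F2 -> 0
  row 15 [1111]: F1=0 F2=1 -> F1&~F2 -> 0
Full result column, 4 rows per line (u,v fixed per line; w,z runs 00..11 left to right):
  rows 0-3 [u,v=00]: 0100  = hex 4
  rows 4-7 [u,v=01]: 0100  = hex 4
  rows 8-11 [u,v=10]: 0000  = hex 0
  rows 12-15 [u,v=11]: 0000  = hex 0
Counterexample vector (row 0 .. row 15) = 0100010000000000
Output column grouped in 4s = 0100 0100 0000 0000 = 0x4400
Convert to decimal digit by digit (value = value*16 + digit):
  4 -> 4
  4*16 + 4 = 68
  68*16 + 0 = 1088
  1088*16 + 0 = 17408
Decimal = 17408

17408


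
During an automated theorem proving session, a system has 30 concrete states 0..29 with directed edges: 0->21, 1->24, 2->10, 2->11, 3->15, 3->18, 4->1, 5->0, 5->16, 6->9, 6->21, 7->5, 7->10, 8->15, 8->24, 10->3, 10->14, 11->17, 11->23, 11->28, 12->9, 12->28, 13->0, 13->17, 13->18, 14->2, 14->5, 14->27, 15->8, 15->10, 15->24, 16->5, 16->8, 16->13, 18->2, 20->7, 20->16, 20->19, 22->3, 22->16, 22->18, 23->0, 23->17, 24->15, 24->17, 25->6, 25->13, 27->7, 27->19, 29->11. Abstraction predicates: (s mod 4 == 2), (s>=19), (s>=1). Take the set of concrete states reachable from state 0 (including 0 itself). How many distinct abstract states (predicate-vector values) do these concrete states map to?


BFS from 0:
Concrete reachable: {0, 21}
Abstract via predicates (s mod 4 == 2), (s>=19), (s>=1):
  (0,0,0) <- {0}
  (0,1,1) <- {21}
Distinct abstract states = 2

2


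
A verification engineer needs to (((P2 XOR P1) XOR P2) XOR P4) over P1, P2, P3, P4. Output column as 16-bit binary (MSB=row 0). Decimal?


Formula: (((P2 XOR P1) XOR P2) XOR P4) over P1, P2, P3, P4 (16 rows)
Evaluate each row (bits = P1,P2,P3,P4, MSB first):
  row 0 [0000]: (((0 XOR 0) XOR 0) XOR 0) -> 0
  row 1 [0001]: (((0 XOR 0) XOR 0) XOR 1) -> 1
  row 2 [0010]: (((0 XOR 0) XOR 0) XOR 0) -> 0
  row 3 [0011]: (((0 XOR 0) XOR 0) XOR 1) -> 1
  row 4 [0100]: (((1 XOR 0) XOR 1) XOR 0) -> 0
  row 5 [0101]: (((1 XOR 0) XOR 1) XOR 1) -> 1
  row 6 [0110]: (((1 XOR 0) XOR 1) XOR 0) -> 0
  row 7 [0111]: (((1 XOR 0) XOR 1) XOR 1) -> 1
  row 8 [1000]: (((0 XOR 1) XOR 0) XOR 0) -> 1
  row 9 [1001]: (((0 XOR 1) XOR 0) XOR 1) -> 0
  row 10 [1010]: (((0 XOR 1) XOR 0) XOR 0) -> 1
  row 11 [1011]: (((0 XOR 1) XOR 0) XOR 1) -> 0
  row 12 [1100]: (((1 XOR 1) XOR 1) XOR 0) -> 1
  row 13 [1101]: (((1 XOR 1) XOR 1) XOR 1) -> 0
  row 14 [1110]: (((1 XOR 1) XOR 1) XOR 0) -> 1
  row 15 [1111]: (((1 XOR 1) XOR 1) XOR 1) -> 0
Full result column, 4 rows per line (P1,P2 fixed per line; P3,P4 runs 00..11 left to right):
  rows 0-3 [P1,P2=00]: 0101  = hex 5
  rows 4-7 [P1,P2=01]: 0101  = hex 5
  rows 8-11 [P1,P2=10]: 1010  = hex A
  rows 12-15 [P1,P2=11]: 1010  = hex A
Output column (row 0 .. row 15) = 0101010110101010
Output column grouped in 4s = 0101 0101 1010 1010 = 0x55AA
Convert to decimal digit by digit (value = value*16 + digit):
  5 -> 5
  5*16 + 5 = 85
  85*16 + 10 (A) = 1370
  1370*16 + 10 (A) = 21930
Decimal = 21930

21930


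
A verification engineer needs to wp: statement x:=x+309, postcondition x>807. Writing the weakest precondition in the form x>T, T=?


Formula: wp(x:=E, P) = P[E/x] (substitute E for x in postcondition)
Step 1: Postcondition: x>807
Step 2: Substitute x+309 for x: x+309>807
Step 3: Solve for x: x > 807-309 = 498

498


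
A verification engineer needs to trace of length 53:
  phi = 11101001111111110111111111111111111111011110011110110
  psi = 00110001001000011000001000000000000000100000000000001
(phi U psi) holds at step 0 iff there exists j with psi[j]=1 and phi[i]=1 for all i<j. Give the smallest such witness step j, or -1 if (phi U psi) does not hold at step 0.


(phi U psi) at 0: need smallest j with psi[j]=1 and phi[i]=1 for all i in [0,j).
Scan from step 0:
  step 0: phi=1, psi=0 -> continue
  step 1: phi=1, psi=0 -> continue
  step 2: psi=1 and phi held for [0,2) -> witness found
Witness step = 2

2


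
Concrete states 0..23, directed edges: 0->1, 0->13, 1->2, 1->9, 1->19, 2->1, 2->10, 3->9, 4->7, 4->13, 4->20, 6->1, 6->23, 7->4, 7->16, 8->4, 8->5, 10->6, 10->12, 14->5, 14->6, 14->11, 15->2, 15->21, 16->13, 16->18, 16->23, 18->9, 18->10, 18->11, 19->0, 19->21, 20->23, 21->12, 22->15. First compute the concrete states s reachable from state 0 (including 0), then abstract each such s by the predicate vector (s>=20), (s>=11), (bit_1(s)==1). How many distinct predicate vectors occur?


BFS from 0:
Concrete reachable: {0, 1, 2, 6, 9, 10, 12, 13, 19, 21, 23}
Abstract via predicates (s>=20), (s>=11), (bit_1(s)==1):
  (0,0,0) <- {0, 1, 9}
  (0,0,1) <- {2, 6, 10}
  (0,1,0) <- {12, 13}
  (0,1,1) <- {19}
  (1,1,0) <- {21}
  (1,1,1) <- {23}
Distinct abstract states = 6

6


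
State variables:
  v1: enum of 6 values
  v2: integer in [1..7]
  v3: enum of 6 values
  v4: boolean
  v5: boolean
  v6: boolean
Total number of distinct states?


State space = product of domain sizes of all variables.
Domain sizes:
  v1 (enum of 6 values): 6
  v2 (integer in [1..7]): 7
  v3 (enum of 6 values): 6
  v4 (boolean): 2
  v5 (boolean): 2
  v6 (boolean): 2
Product = 6 * 7 * 6 * 2 * 2 * 2 = 2016

2016


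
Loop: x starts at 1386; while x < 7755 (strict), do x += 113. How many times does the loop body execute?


Step 1: x goes from 1386 toward 7755 by 113; the body runs while x<7755, so iterations = ceil((bound-start)/step)
Step 2: Distance=6369
Step 3: ceil(6369/113)=57

57


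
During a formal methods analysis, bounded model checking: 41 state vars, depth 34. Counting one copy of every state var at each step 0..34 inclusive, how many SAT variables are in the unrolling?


BMC unrolls to depth k, creating one copy of each state var for steps 0..k.
Step count = 34 + 1 = 35 (steps 0 through 34)
Vars per step = 41
Total = 41 * 35 = 1435

1435


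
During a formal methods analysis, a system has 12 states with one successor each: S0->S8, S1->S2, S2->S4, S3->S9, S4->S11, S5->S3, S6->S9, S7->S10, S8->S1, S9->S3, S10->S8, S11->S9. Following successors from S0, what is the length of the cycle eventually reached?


Trace from S0 until a state repeats:
  S0 -> S8 -> S1 -> S2 -> S4 -> S11 -> S9 -> S3 -> S9
S9 first seen at step 6, revisited at step 8.
Cycle length = 8 - 6 = 2

2


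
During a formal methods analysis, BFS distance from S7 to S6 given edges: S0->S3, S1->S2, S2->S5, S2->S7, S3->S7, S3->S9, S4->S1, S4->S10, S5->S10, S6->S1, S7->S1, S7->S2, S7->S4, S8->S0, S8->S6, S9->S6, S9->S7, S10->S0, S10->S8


BFS layer-by-layer from S7:
  dist 0: {S7}
  dist 1: {S1, S2, S4}
  dist 2: {S5, S10}
  dist 3: {S0, S8}
  dist 4: {S3, S6}
  -> S6 reached at distance 4
Shortest path length = 4

4


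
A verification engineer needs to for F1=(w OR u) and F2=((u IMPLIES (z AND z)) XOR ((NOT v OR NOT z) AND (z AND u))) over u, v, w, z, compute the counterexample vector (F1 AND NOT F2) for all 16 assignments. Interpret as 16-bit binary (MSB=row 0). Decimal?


F1 = (w OR u)
F2 = ((u IMPLIES (z AND z)) XOR ((NOT v OR NOT z) AND (z AND u)))
Counterexample to F1=>F2 is where F1=1 and F2=0.
Evaluate each row (bits = u,v,w,z, MSB first):
  row 0 [0000]: F1=0 F2=1 -> F1&~F2 -> 0
  row 1 [0001]: F1=0 F2=1 -> F1&~F2 -> 0
  row 2 [0010]: F1=1 F2=1 -> F1&~F2 -> 0
  row 3 [0011]: F1=1 F2=1 -> F1&~F2 -> 0
  row 4 [0100]: F1=0 F2=1 -> F1&~F2 -> 0
  row 5 [0101]: F1=0 F2=1 -> F1&~F2 -> 0
  row 6 [0110]: F1=1 F2=1 -> F1&~F2 -> 0
  row 7 [0111]: F1=1 F2=1 -> F1&~F2 -> 0
  row 8 [1000]: F1=1 F2=0 -> F1&~F2 -> 1
  row 9 [1001]: F1=1 F2=0 -> F1&~F2 -> 1
  row 10 [1010]: F1=1 F2=0 -> F1&~F2 -> 1
  row 11 [1011]: F1=1 F2=0 -> F1&~F2 -> 1
  row 12 [1100]: F1=1 F2=0 -> F1&~F2 -> 1
  row 13 [1101]: F1=1 F2=1 -> F1&~F2 -> 0
  row 14 [1110]: F1=1 F2=0 -> F1&~F2 -> 1
  row 15 [1111]: F1=1 F2=1 -> F1&~F2 -> 0
Full result column, 4 rows per line (u,v fixed per line; w,z runs 00..11 left to right):
  rows 0-3 [u,v=00]: 0000  = hex 0
  rows 4-7 [u,v=01]: 0000  = hex 0
  rows 8-11 [u,v=10]: 1111  = hex F
  rows 12-15 [u,v=11]: 1010  = hex A
Counterexample vector (row 0 .. row 15) = 0000000011111010
Output column grouped in 4s = 0000 0000 1111 1010 = 0x00FA
Convert to decimal digit by digit (value = value*16 + digit):
  0 -> 0
  0*16 + 0 = 0
  0*16 + 15 (F) = 15
  15*16 + 10 (A) = 250
Decimal = 250

250


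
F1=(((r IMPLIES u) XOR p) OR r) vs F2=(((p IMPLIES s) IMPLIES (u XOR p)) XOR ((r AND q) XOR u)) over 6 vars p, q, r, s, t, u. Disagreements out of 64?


F1 = (((r IMPLIES u) XOR p) OR r)
F2 = (((p IMPLIES s) IMPLIES (u XOR p)) XOR ((r AND q) XOR u))
Evaluate both on each of 64 rows (bits = p,q,r,s,t,u):
  row 0 [000000]: F1=1 F2=0 (differ) -> 1
  row 1 [000001]: F1=1 F2=0 (differ) -> 1
  row 2 [000010]: F1=1 F2=0 (differ) -> 1
  row 3 [000011]: F1=1 F2=0 (differ) -> 1
  row 4 [000100]: F1=1 F2=0 (differ) -> 1
  (every remaining row is evaluated the same way; all 64 results are listed next)
Full result column, 8 rows per line (p,q,r fixed per line; s,t,u runs 000..111 left to right):
  rows 0-7 [p,q,r=000]: 11111111  (ones: 8)
  rows 8-15 [p,q,r=001]: 11111111  (ones: 8)
  rows 16-23 [p,q,r=010]: 11111111  (ones: 8)
  rows 24-31 [p,q,r=011]: 00000000  (ones: 0)
  rows 32-39 [p,q,r=100]: 10101111  (ones: 6)
  rows 40-47 [p,q,r=101]: 01010000  (ones: 2)
  rows 48-55 [p,q,r=110]: 10101111  (ones: 6)
  rows 56-63 [p,q,r=111]: 10101111  (ones: 6)
Disagreements = 8+8+8+0+6+2+6+6 = 44

44


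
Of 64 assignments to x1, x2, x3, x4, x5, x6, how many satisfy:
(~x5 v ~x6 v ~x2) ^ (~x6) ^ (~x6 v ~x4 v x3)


CNF with 3 clauses over 6 vars (64 assignments).
An assignment satisfies CNF iff every clause has >=1 true literal.
Check each row (bits = x1,x2,x3,x4,x5,x6; clause T/F shown):
  row 0 [000000]: clauses=TTT -> 1
  row 1 [000001]: clauses=TFT -> 0
  row 2 [000010]: clauses=TTT -> 1
  row 3 [000011]: clauses=TFT -> 0
  row 4 [000100]: clauses=TTT -> 1
  (every remaining row is evaluated the same way; all 64 results are listed next)
Full result column, 8 rows per line (x1,x2,x3 fixed per line; x4,x5,x6 runs 000..111 left to right):
  rows 0-7 [x1,x2,x3=000]: 10101010  (ones: 4)
  rows 8-15 [x1,x2,x3=001]: 10101010  (ones: 4)
  rows 16-23 [x1,x2,x3=010]: 10101010  (ones: 4)
  rows 24-31 [x1,x2,x3=011]: 10101010  (ones: 4)
  rows 32-39 [x1,x2,x3=100]: 10101010  (ones: 4)
  rows 40-47 [x1,x2,x3=101]: 10101010  (ones: 4)
  rows 48-55 [x1,x2,x3=110]: 10101010  (ones: 4)
  rows 56-63 [x1,x2,x3=111]: 10101010  (ones: 4)
Satisfying assignments = 4+4+4+4+4+4+4+4 = 32

32


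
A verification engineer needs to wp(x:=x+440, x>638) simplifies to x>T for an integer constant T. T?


Formula: wp(x:=E, P) = P[E/x] (substitute E for x in postcondition)
Step 1: Postcondition: x>638
Step 2: Substitute x+440 for x: x+440>638
Step 3: Solve for x: x > 638-440 = 198

198


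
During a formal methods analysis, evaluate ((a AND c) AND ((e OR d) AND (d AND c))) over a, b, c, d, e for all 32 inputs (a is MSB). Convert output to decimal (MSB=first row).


Formula: ((a AND c) AND ((e OR d) AND (d AND c))) over a, b, c, d, e (32 rows)
Evaluate each row (bits = a,b,c,d,e, MSB first):
  row 0 [00000]: ((0 AND 0) AND ((0 OR 0) AND (0 AND 0))) -> 0
  row 1 [00001]: ((0 AND 0) AND ((1 OR 0) AND (0 AND 0))) -> 0
  row 2 [00010]: ((0 AND 0) AND ((0 OR 1) AND (1 AND 0))) -> 0
  row 3 [00011]: ((0 AND 0) AND ((1 OR 1) AND (1 AND 0))) -> 0
  row 4 [00100]: ((0 AND 1) AND ((0 OR 0) AND (0 AND 1))) -> 0
  row 5 [00101]: ((0 AND 1) AND ((1 OR 0) AND (0 AND 1))) -> 0
  row 6 [00110]: ((0 AND 1) AND ((0 OR 1) AND (1 AND 1))) -> 0
  row 7 [00111]: ((0 AND 1) AND ((1 OR 1) AND (1 AND 1))) -> 0
  row 8 [01000]: ((0 AND 0) AND ((0 OR 0) AND (0 AND 0))) -> 0
  row 9 [01001]: ((0 AND 0) AND ((1 OR 0) AND (0 AND 0))) -> 0
  row 10 [01010]: ((0 AND 0) AND ((0 OR 1) AND (1 AND 0))) -> 0
  row 11 [01011]: ((0 AND 0) AND ((1 OR 1) AND (1 AND 0))) -> 0
  row 12 [01100]: ((0 AND 1) AND ((0 OR 0) AND (0 AND 1))) -> 0
  row 13 [01101]: ((0 AND 1) AND ((1 OR 0) AND (0 AND 1))) -> 0
  row 14 [01110]: ((0 AND 1) AND ((0 OR 1) AND (1 AND 1))) -> 0
  row 15 [01111]: ((0 AND 1) AND ((1 OR 1) AND (1 AND 1))) -> 0
  row 16 [10000]: ((1 AND 0) AND ((0 OR 0) AND (0 AND 0))) -> 0
  row 17 [10001]: ((1 AND 0) AND ((1 OR 0) AND (0 AND 0))) -> 0
  row 18 [10010]: ((1 AND 0) AND ((0 OR 1) AND (1 AND 0))) -> 0
  row 19 [10011]: ((1 AND 0) AND ((1 OR 1) AND (1 AND 0))) -> 0
  row 20 [10100]: ((1 AND 1) AND ((0 OR 0) AND (0 AND 1))) -> 0
  row 21 [10101]: ((1 AND 1) AND ((1 OR 0) AND (0 AND 1))) -> 0
  row 22 [10110]: ((1 AND 1) AND ((0 OR 1) AND (1 AND 1))) -> 1
  row 23 [10111]: ((1 AND 1) AND ((1 OR 1) AND (1 AND 1))) -> 1
  row 24 [11000]: ((1 AND 0) AND ((0 OR 0) AND (0 AND 0))) -> 0
  row 25 [11001]: ((1 AND 0) AND ((1 OR 0) AND (0 AND 0))) -> 0
  row 26 [11010]: ((1 AND 0) AND ((0 OR 1) AND (1 AND 0))) -> 0
  row 27 [11011]: ((1 AND 0) AND ((1 OR 1) AND (1 AND 0))) -> 0
  row 28 [11100]: ((1 AND 1) AND ((0 OR 0) AND (0 AND 1))) -> 0
  row 29 [11101]: ((1 AND 1) AND ((1 OR 0) AND (0 AND 1))) -> 0
  row 30 [11110]: ((1 AND 1) AND ((0 OR 1) AND (1 AND 1))) -> 1
  row 31 [11111]: ((1 AND 1) AND ((1 OR 1) AND (1 AND 1))) -> 1
Full result column, 4 rows per line (a,b,c fixed per line; d,e runs 00..11 left to right):
  rows 0-3 [a,b,c=000]: 0000  = hex 0
  rows 4-7 [a,b,c=001]: 0000  = hex 0
  rows 8-11 [a,b,c=010]: 0000  = hex 0
  rows 12-15 [a,b,c=011]: 0000  = hex 0
  rows 16-19 [a,b,c=100]: 0000  = hex 0
  rows 20-23 [a,b,c=101]: 0011  = hex 3
  rows 24-27 [a,b,c=110]: 0000  = hex 0
  rows 28-31 [a,b,c=111]: 0011  = hex 3
Output column (row 0 .. row 31) = 00000000000000000000001100000011
Output column grouped in 4s = 0000 0000 0000 0000 0000 0011 0000 0011 = 0x00000303
Convert to decimal digit by digit (value = value*16 + digit):
  0 -> 0
  0*16 + 0 = 0
  0*16 + 0 = 0
  0*16 + 0 = 0
  0*16 + 0 = 0
  0*16 + 3 = 3
  3*16 + 0 = 48
  48*16 + 3 = 771
Decimal = 771

771


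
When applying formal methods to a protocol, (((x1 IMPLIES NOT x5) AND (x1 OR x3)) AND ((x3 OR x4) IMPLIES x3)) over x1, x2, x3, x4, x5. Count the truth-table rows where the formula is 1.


Formula: (((x1 IMPLIES NOT x5) AND (x1 OR x3)) AND ((x3 OR x4) IMPLIES x3)) over 5 vars (32 rows)
Evaluate each row (x1, x2, x3, x4, x5 as bits, MSB first):
  row 0 [00000]: (((0 IMPLIES NOT 0) AND (0 OR 0)) AND ((0 OR 0) IMPLIES 0)) -> 0
  row 1 [00001]: (((0 IMPLIES NOT 1) AND (0 OR 0)) AND ((0 OR 0) IMPLIES 0)) -> 0
  row 2 [00010]: (((0 IMPLIES NOT 0) AND (0 OR 0)) AND ((0 OR 1) IMPLIES 0)) -> 0
  row 3 [00011]: (((0 IMPLIES NOT 1) AND (0 OR 0)) AND ((0 OR 1) IMPLIES 0)) -> 0
  row 4 [00100]: (((0 IMPLIES NOT 0) AND (0 OR 1)) AND ((1 OR 0) IMPLIES 1)) -> 1
  row 5 [00101]: (((0 IMPLIES NOT 1) AND (0 OR 1)) AND ((1 OR 0) IMPLIES 1)) -> 1
  row 6 [00110]: (((0 IMPLIES NOT 0) AND (0 OR 1)) AND ((1 OR 1) IMPLIES 1)) -> 1
  row 7 [00111]: (((0 IMPLIES NOT 1) AND (0 OR 1)) AND ((1 OR 1) IMPLIES 1)) -> 1
  row 8 [01000]: (((0 IMPLIES NOT 0) AND (0 OR 0)) AND ((0 OR 0) IMPLIES 0)) -> 0
  row 9 [01001]: (((0 IMPLIES NOT 1) AND (0 OR 0)) AND ((0 OR 0) IMPLIES 0)) -> 0
  row 10 [01010]: (((0 IMPLIES NOT 0) AND (0 OR 0)) AND ((0 OR 1) IMPLIES 0)) -> 0
  row 11 [01011]: (((0 IMPLIES NOT 1) AND (0 OR 0)) AND ((0 OR 1) IMPLIES 0)) -> 0
  row 12 [01100]: (((0 IMPLIES NOT 0) AND (0 OR 1)) AND ((1 OR 0) IMPLIES 1)) -> 1
  row 13 [01101]: (((0 IMPLIES NOT 1) AND (0 OR 1)) AND ((1 OR 0) IMPLIES 1)) -> 1
  row 14 [01110]: (((0 IMPLIES NOT 0) AND (0 OR 1)) AND ((1 OR 1) IMPLIES 1)) -> 1
  row 15 [01111]: (((0 IMPLIES NOT 1) AND (0 OR 1)) AND ((1 OR 1) IMPLIES 1)) -> 1
  row 16 [10000]: (((1 IMPLIES NOT 0) AND (1 OR 0)) AND ((0 OR 0) IMPLIES 0)) -> 1
  row 17 [10001]: (((1 IMPLIES NOT 1) AND (1 OR 0)) AND ((0 OR 0) IMPLIES 0)) -> 0
  row 18 [10010]: (((1 IMPLIES NOT 0) AND (1 OR 0)) AND ((0 OR 1) IMPLIES 0)) -> 0
  row 19 [10011]: (((1 IMPLIES NOT 1) AND (1 OR 0)) AND ((0 OR 1) IMPLIES 0)) -> 0
  row 20 [10100]: (((1 IMPLIES NOT 0) AND (1 OR 1)) AND ((1 OR 0) IMPLIES 1)) -> 1
  row 21 [10101]: (((1 IMPLIES NOT 1) AND (1 OR 1)) AND ((1 OR 0) IMPLIES 1)) -> 0
  row 22 [10110]: (((1 IMPLIES NOT 0) AND (1 OR 1)) AND ((1 OR 1) IMPLIES 1)) -> 1
  row 23 [10111]: (((1 IMPLIES NOT 1) AND (1 OR 1)) AND ((1 OR 1) IMPLIES 1)) -> 0
  row 24 [11000]: (((1 IMPLIES NOT 0) AND (1 OR 0)) AND ((0 OR 0) IMPLIES 0)) -> 1
  row 25 [11001]: (((1 IMPLIES NOT 1) AND (1 OR 0)) AND ((0 OR 0) IMPLIES 0)) -> 0
  row 26 [11010]: (((1 IMPLIES NOT 0) AND (1 OR 0)) AND ((0 OR 1) IMPLIES 0)) -> 0
  row 27 [11011]: (((1 IMPLIES NOT 1) AND (1 OR 0)) AND ((0 OR 1) IMPLIES 0)) -> 0
  row 28 [11100]: (((1 IMPLIES NOT 0) AND (1 OR 1)) AND ((1 OR 0) IMPLIES 1)) -> 1
  row 29 [11101]: (((1 IMPLIES NOT 1) AND (1 OR 1)) AND ((1 OR 0) IMPLIES 1)) -> 0
  row 30 [11110]: (((1 IMPLIES NOT 0) AND (1 OR 1)) AND ((1 OR 1) IMPLIES 1)) -> 1
  row 31 [11111]: (((1 IMPLIES NOT 1) AND (1 OR 1)) AND ((1 OR 1) IMPLIES 1)) -> 0
Full result column, 8 rows per line (x1,x2 fixed per line; x3,x4,x5 runs 000..111 left to right):
  rows 0-7 [x1,x2=00]: 00001111  (ones: 4)
  rows 8-15 [x1,x2=01]: 00001111  (ones: 4)
  rows 16-23 [x1,x2=10]: 10001010  (ones: 3)
  rows 24-31 [x1,x2=11]: 10001010  (ones: 3)
Count of 1-rows = 4+4+3+3 = 14

14


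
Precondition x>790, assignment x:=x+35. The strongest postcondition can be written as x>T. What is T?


Formula: sp(P, x:=E) = exists old_x. (x = E[old_x/x]) AND P[old_x/x] (old_x is the value of x before the assignment; eliminate old_x by solving x = E[old_x/x] for old_x)
Step 1: Precondition P: x>790, i.e. old_x > 790
Step 2: Assignment gives x = old_x + 35, so old_x = x - 35
Step 3: Substitute into P: x - 35 > 790
Step 4: Simplify: x > 790+35 = 825

825


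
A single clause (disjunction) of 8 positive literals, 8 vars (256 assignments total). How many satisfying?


Step 1: Total=2^8=256
Step 2: Unsat when all 8 false: 2^0=1
Step 3: Sat=256-1=255

255


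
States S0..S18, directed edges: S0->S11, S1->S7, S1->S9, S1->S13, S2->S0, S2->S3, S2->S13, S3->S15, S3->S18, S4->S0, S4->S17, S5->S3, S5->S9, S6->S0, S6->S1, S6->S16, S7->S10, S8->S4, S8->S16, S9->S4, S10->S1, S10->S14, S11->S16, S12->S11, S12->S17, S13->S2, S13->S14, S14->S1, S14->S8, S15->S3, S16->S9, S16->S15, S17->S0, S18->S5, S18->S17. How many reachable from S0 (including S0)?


BFS from S0:
  layer 0: {S0}
  layer 1: {S11}
  layer 2: {S16}
  layer 3: {S9, S15}
  layer 4: {S3, S4}
  layer 5: {S17, S18}
  layer 6: {S5}
Reachable set: {S0, S3, S4, S5, S9, S11, S15, S16, S17, S18}
Count = 10

10


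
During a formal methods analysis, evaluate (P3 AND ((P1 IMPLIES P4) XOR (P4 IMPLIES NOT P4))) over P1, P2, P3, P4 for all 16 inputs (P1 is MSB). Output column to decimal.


Formula: (P3 AND ((P1 IMPLIES P4) XOR (P4 IMPLIES NOT P4))) over P1, P2, P3, P4 (16 rows)
Evaluate each row (bits = P1,P2,P3,P4, MSB first):
  row 0 [0000]: (0 AND ((0 IMPLIES 0) XOR (0 IMPLIES NOT 0))) -> 0
  row 1 [0001]: (0 AND ((0 IMPLIES 1) XOR (1 IMPLIES NOT 1))) -> 0
  row 2 [0010]: (1 AND ((0 IMPLIES 0) XOR (0 IMPLIES NOT 0))) -> 0
  row 3 [0011]: (1 AND ((0 IMPLIES 1) XOR (1 IMPLIES NOT 1))) -> 1
  row 4 [0100]: (0 AND ((0 IMPLIES 0) XOR (0 IMPLIES NOT 0))) -> 0
  row 5 [0101]: (0 AND ((0 IMPLIES 1) XOR (1 IMPLIES NOT 1))) -> 0
  row 6 [0110]: (1 AND ((0 IMPLIES 0) XOR (0 IMPLIES NOT 0))) -> 0
  row 7 [0111]: (1 AND ((0 IMPLIES 1) XOR (1 IMPLIES NOT 1))) -> 1
  row 8 [1000]: (0 AND ((1 IMPLIES 0) XOR (0 IMPLIES NOT 0))) -> 0
  row 9 [1001]: (0 AND ((1 IMPLIES 1) XOR (1 IMPLIES NOT 1))) -> 0
  row 10 [1010]: (1 AND ((1 IMPLIES 0) XOR (0 IMPLIES NOT 0))) -> 1
  row 11 [1011]: (1 AND ((1 IMPLIES 1) XOR (1 IMPLIES NOT 1))) -> 1
  row 12 [1100]: (0 AND ((1 IMPLIES 0) XOR (0 IMPLIES NOT 0))) -> 0
  row 13 [1101]: (0 AND ((1 IMPLIES 1) XOR (1 IMPLIES NOT 1))) -> 0
  row 14 [1110]: (1 AND ((1 IMPLIES 0) XOR (0 IMPLIES NOT 0))) -> 1
  row 15 [1111]: (1 AND ((1 IMPLIES 1) XOR (1 IMPLIES NOT 1))) -> 1
Full result column, 4 rows per line (P1,P2 fixed per line; P3,P4 runs 00..11 left to right):
  rows 0-3 [P1,P2=00]: 0001  = hex 1
  rows 4-7 [P1,P2=01]: 0001  = hex 1
  rows 8-11 [P1,P2=10]: 0011  = hex 3
  rows 12-15 [P1,P2=11]: 0011  = hex 3
Output column (row 0 .. row 15) = 0001000100110011
Output column grouped in 4s = 0001 0001 0011 0011 = 0x1133
Convert to decimal digit by digit (value = value*16 + digit):
  1 -> 1
  1*16 + 1 = 17
  17*16 + 3 = 275
  275*16 + 3 = 4403
Decimal = 4403

4403


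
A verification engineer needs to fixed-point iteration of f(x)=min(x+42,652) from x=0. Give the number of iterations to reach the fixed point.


Step 1: x=0, cap=652, increment=42
Step 2: x grows by 42 each step until capped at 652; fixed point is x=652
Step 3: iterations = ceil(652/42) = 16

16


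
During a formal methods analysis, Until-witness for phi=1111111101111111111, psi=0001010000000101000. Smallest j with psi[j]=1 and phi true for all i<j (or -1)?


(phi U psi) at 0: need smallest j with psi[j]=1 and phi[i]=1 for all i in [0,j).
Scan from step 0:
  step 0: phi=1, psi=0 -> continue
  step 1: phi=1, psi=0 -> continue
  step 2: phi=1, psi=0 -> continue
  step 3: psi=1 and phi held for [0,3) -> witness found
Witness step = 3

3


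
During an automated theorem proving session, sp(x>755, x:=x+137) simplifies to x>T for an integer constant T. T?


Formula: sp(P, x:=E) = exists old_x. (x = E[old_x/x]) AND P[old_x/x] (old_x is the value of x before the assignment; eliminate old_x by solving x = E[old_x/x] for old_x)
Step 1: Precondition P: x>755, i.e. old_x > 755
Step 2: Assignment gives x = old_x + 137, so old_x = x - 137
Step 3: Substitute into P: x - 137 > 755
Step 4: Simplify: x > 755+137 = 892

892


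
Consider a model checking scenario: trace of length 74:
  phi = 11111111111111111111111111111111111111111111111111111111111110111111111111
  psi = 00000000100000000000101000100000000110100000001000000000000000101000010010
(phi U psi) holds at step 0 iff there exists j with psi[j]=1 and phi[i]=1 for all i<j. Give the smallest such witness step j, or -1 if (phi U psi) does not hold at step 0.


(phi U psi) at 0: need smallest j with psi[j]=1 and phi[i]=1 for all i in [0,j).
Scan from step 0:
  step 0: phi=1, psi=0 -> continue
  step 1: phi=1, psi=0 -> continue
  step 2: phi=1, psi=0 -> continue
  step 3: phi=1, psi=0 -> continue
  step 8: psi=1 and phi held for [0,8) -> witness found
Witness step = 8

8


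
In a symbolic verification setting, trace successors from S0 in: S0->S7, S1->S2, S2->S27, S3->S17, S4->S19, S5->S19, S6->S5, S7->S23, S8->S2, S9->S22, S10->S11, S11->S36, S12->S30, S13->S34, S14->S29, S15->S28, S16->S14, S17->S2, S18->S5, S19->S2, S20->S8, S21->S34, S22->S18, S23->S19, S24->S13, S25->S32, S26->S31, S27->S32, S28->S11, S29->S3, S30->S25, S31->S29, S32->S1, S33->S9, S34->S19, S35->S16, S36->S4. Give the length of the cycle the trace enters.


Trace from S0 until a state repeats:
  S0 -> S7 -> S23 -> S19 -> S2 -> S27 -> S32 -> S1 -> S2
S2 first seen at step 4, revisited at step 8.
Cycle length = 8 - 4 = 4

4


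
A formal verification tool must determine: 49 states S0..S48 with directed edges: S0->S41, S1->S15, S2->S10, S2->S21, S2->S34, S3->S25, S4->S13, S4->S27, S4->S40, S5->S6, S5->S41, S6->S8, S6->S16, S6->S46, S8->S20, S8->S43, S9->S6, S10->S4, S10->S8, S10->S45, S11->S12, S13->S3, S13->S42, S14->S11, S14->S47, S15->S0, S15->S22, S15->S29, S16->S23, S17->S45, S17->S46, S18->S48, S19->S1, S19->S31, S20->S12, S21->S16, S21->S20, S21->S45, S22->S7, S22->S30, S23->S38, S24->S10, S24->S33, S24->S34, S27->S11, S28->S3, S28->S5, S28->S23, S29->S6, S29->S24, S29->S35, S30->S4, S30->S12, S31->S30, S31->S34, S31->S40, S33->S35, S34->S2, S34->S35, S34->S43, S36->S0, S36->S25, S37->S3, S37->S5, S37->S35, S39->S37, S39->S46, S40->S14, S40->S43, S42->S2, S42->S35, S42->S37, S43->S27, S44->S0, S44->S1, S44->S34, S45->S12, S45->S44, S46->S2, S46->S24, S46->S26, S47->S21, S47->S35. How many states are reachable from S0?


BFS from S0:
  layer 0: {S0}
  layer 1: {S41}
Reachable set: {S0, S41}
Count = 2

2


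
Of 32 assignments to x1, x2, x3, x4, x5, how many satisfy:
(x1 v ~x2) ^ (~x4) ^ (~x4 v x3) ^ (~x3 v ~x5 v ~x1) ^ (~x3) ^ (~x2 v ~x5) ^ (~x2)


CNF with 7 clauses over 5 vars (32 assignments).
An assignment satisfies CNF iff every clause has >=1 true literal.
Check each row (bits = x1,x2,x3,x4,x5; clause T/F shown):
  row 0 [00000]: clauses=TTTTTTT -> 1
  row 1 [00001]: clauses=TTTTTTT -> 1
  row 2 [00010]: clauses=TFFTTTT -> 0
  row 3 [00011]: clauses=TFFTTTT -> 0
  row 4 [00100]: clauses=TTTTFTT -> 0
  row 5 [00101]: clauses=TTTTFTT -> 0
  row 6 [00110]: clauses=TFTTFTT -> 0
  row 7 [00111]: clauses=TFTTFTT -> 0
  row 8 [01000]: clauses=FTTTTTF -> 0
  row 9 [01001]: clauses=FTTTTFF -> 0
  row 10 [01010]: clauses=FFFTTTF -> 0
  row 11 [01011]: clauses=FFFTTFF -> 0
  row 12 [01100]: clauses=FTTTFTF -> 0
  row 13 [01101]: clauses=FTTTFFF -> 0
  row 14 [01110]: clauses=FFTTFTF -> 0
  row 15 [01111]: clauses=FFTTFFF -> 0
  row 16 [10000]: clauses=TTTTTTT -> 1
  row 17 [10001]: clauses=TTTTTTT -> 1
  row 18 [10010]: clauses=TFFTTTT -> 0
  row 19 [10011]: clauses=TFFTTTT -> 0
  row 20 [10100]: clauses=TTTTFTT -> 0
  row 21 [10101]: clauses=TTTFFTT -> 0
  row 22 [10110]: clauses=TFTTFTT -> 0
  row 23 [10111]: clauses=TFTFFTT -> 0
  row 24 [11000]: clauses=TTTTTTF -> 0
  row 25 [11001]: clauses=TTTTTFF -> 0
  row 26 [11010]: clauses=TFFTTTF -> 0
  row 27 [11011]: clauses=TFFTTFF -> 0
  row 28 [11100]: clauses=TTTTFTF -> 0
  row 29 [11101]: clauses=TTTFFFF -> 0
  row 30 [11110]: clauses=TFTTFTF -> 0
  row 31 [11111]: clauses=TFTFFFF -> 0
Full result column, 8 rows per line (x1,x2 fixed per line; x3,x4,x5 runs 000..111 left to right):
  rows 0-7 [x1,x2=00]: 11000000  (ones: 2)
  rows 8-15 [x1,x2=01]: 00000000  (ones: 0)
  rows 16-23 [x1,x2=10]: 11000000  (ones: 2)
  rows 24-31 [x1,x2=11]: 00000000  (ones: 0)
Satisfying assignments = 2+0+2+0 = 4

4


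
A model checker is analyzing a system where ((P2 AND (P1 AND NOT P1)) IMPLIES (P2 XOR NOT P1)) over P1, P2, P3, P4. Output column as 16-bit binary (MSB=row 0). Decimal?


Formula: ((P2 AND (P1 AND NOT P1)) IMPLIES (P2 XOR NOT P1)) over P1, P2, P3, P4 (16 rows)
Evaluate each row (bits = P1,P2,P3,P4, MSB first):
  row 0 [0000]: ((0 AND (0 AND NOT 0)) IMPLIES (0 XOR NOT 0)) -> 1
  row 1 [0001]: ((0 AND (0 AND NOT 0)) IMPLIES (0 XOR NOT 0)) -> 1
  row 2 [0010]: ((0 AND (0 AND NOT 0)) IMPLIES (0 XOR NOT 0)) -> 1
  row 3 [0011]: ((0 AND (0 AND NOT 0)) IMPLIES (0 XOR NOT 0)) -> 1
  row 4 [0100]: ((1 AND (0 AND NOT 0)) IMPLIES (1 XOR NOT 0)) -> 1
  row 5 [0101]: ((1 AND (0 AND NOT 0)) IMPLIES (1 XOR NOT 0)) -> 1
  row 6 [0110]: ((1 AND (0 AND NOT 0)) IMPLIES (1 XOR NOT 0)) -> 1
  row 7 [0111]: ((1 AND (0 AND NOT 0)) IMPLIES (1 XOR NOT 0)) -> 1
  row 8 [1000]: ((0 AND (1 AND NOT 1)) IMPLIES (0 XOR NOT 1)) -> 1
  row 9 [1001]: ((0 AND (1 AND NOT 1)) IMPLIES (0 XOR NOT 1)) -> 1
  row 10 [1010]: ((0 AND (1 AND NOT 1)) IMPLIES (0 XOR NOT 1)) -> 1
  row 11 [1011]: ((0 AND (1 AND NOT 1)) IMPLIES (0 XOR NOT 1)) -> 1
  row 12 [1100]: ((1 AND (1 AND NOT 1)) IMPLIES (1 XOR NOT 1)) -> 1
  row 13 [1101]: ((1 AND (1 AND NOT 1)) IMPLIES (1 XOR NOT 1)) -> 1
  row 14 [1110]: ((1 AND (1 AND NOT 1)) IMPLIES (1 XOR NOT 1)) -> 1
  row 15 [1111]: ((1 AND (1 AND NOT 1)) IMPLIES (1 XOR NOT 1)) -> 1
Full result column, 4 rows per line (P1,P2 fixed per line; P3,P4 runs 00..11 left to right):
  rows 0-3 [P1,P2=00]: 1111  = hex F
  rows 4-7 [P1,P2=01]: 1111  = hex F
  rows 8-11 [P1,P2=10]: 1111  = hex F
  rows 12-15 [P1,P2=11]: 1111  = hex F
Output column (row 0 .. row 15) = 1111111111111111
Output column grouped in 4s = 1111 1111 1111 1111 = 0xFFFF
Convert to decimal digit by digit (value = value*16 + digit):
  F -> 15
  15*16 + 15 (F) = 255
  255*16 + 15 (F) = 4095
  4095*16 + 15 (F) = 65535
Decimal = 65535

65535
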